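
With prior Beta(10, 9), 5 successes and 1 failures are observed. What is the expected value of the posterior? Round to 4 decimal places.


Posterior = Beta(15, 10)
E[theta] = alpha/(alpha+beta)
= 15/25 = 0.6

0.6


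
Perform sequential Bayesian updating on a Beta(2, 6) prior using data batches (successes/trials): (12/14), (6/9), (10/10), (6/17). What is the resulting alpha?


Accumulate successes: 34
Posterior alpha = prior alpha + sum of successes
= 2 + 34 = 36

36


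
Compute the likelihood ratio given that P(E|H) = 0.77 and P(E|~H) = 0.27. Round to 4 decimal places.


LR = P(E|H) / P(E|~H)
= 0.77 / 0.27 = 2.8519

2.8519


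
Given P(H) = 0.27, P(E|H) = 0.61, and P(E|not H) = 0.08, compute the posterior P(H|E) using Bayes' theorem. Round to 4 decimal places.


By Bayes' theorem: P(H|E) = P(E|H)*P(H) / P(E)
P(E) = P(E|H)*P(H) + P(E|not H)*P(not H)
P(E) = 0.61*0.27 + 0.08*0.73 = 0.2231
P(H|E) = 0.61*0.27 / 0.2231 = 0.7382

0.7382


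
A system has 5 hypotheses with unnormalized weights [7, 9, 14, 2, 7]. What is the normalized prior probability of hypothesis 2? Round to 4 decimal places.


The normalized prior is the weight divided by the total.
Total weight = 39
P(H2) = 9 / 39 = 0.2308

0.2308


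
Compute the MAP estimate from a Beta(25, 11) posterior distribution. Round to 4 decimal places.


MAP = mode of Beta distribution
= (alpha - 1)/(alpha + beta - 2)
= (25-1)/(25+11-2)
= 24/34 = 0.7059

0.7059


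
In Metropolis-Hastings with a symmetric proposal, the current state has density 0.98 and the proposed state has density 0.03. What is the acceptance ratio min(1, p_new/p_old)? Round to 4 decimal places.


Ratio = p_new / p_old = 0.03 / 0.98 = 0.0306
Acceptance = min(1, 0.0306) = 0.0306

0.0306


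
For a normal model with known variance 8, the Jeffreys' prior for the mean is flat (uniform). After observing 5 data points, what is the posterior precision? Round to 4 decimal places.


Jeffreys' prior for normal mean (known variance) is flat.
Prior precision = 0.
Posterior precision = prior_prec + n/sigma^2 = 0 + 5/8
= 0.625

0.625


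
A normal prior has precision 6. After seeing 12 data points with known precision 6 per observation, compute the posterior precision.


In the conjugate normal model, precisions add:
tau_posterior = tau_prior + n * tau_data
= 6 + 12*6 = 78

78


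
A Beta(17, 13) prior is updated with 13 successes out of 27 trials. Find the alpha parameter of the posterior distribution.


In the Beta-Binomial conjugate update:
alpha_post = alpha_prior + successes
= 17 + 13
= 30

30


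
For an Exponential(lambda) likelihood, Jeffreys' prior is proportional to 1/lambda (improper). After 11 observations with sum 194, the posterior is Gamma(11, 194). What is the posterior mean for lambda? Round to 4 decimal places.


Posterior = Gamma(n, sum_x) = Gamma(11, 194)
Posterior mean = shape/rate = 11/194
= 0.0567

0.0567


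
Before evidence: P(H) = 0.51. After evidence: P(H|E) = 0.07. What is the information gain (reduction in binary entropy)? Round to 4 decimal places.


Prior entropy = 0.9997
Posterior entropy = 0.3659
Information gain = 0.9997 - 0.3659 = 0.6338

0.6338


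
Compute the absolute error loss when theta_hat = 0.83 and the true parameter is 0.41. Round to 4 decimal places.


L = |theta_hat - theta_true|
= |0.83 - 0.41| = 0.42

0.42


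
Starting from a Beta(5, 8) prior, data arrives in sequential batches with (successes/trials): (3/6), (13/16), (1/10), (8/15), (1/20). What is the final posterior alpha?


In sequential Bayesian updating, we sum all successes.
Total successes = 26
Final alpha = 5 + 26 = 31

31


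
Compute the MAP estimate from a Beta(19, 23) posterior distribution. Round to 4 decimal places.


MAP = mode of Beta distribution
= (alpha - 1)/(alpha + beta - 2)
= (19-1)/(19+23-2)
= 18/40 = 0.45

0.45


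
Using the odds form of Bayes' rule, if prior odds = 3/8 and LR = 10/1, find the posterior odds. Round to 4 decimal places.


Bayes' rule in odds form: posterior odds = prior odds * LR
= (3 * 10) / (8 * 1)
= 30/8 = 3.75

3.75


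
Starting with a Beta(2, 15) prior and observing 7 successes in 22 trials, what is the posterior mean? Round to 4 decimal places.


Posterior parameters: alpha = 2 + 7 = 9
beta = 15 + 15 = 30
Posterior mean = alpha / (alpha + beta) = 9 / 39
= 0.2308

0.2308


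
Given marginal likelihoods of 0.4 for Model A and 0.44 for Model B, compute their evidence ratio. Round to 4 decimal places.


Ratio = ML(A) / ML(B) = 0.4/0.44
= 0.9091

0.9091


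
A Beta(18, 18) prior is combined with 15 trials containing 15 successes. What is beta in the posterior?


In conjugate updating:
beta_posterior = beta_prior + (n - k)
= 18 + (15 - 15)
= 18 + 0 = 18

18


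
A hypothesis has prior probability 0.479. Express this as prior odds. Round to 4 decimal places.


Odds = P(H) / P(not H) = 0.479 / 0.521
= 0.9194

0.9194


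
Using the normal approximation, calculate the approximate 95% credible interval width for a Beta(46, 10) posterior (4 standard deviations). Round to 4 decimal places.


Var(Beta) = 46*10/(56^2 * 57) = 0.0026
SD = 0.0507
Width ~ 4*SD = 0.2029

0.2029


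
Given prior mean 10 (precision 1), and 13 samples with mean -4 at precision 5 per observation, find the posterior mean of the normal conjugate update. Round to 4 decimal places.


The posterior mean is a precision-weighted average of prior and data.
Post. prec. = 1 + 65 = 66
Post. mean = (10 + -260)/66 = -250/66 = -3.7879

-3.7879


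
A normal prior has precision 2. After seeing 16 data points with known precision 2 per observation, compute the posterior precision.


In the conjugate normal model, precisions add:
tau_posterior = tau_prior + n * tau_data
= 2 + 16*2 = 34

34


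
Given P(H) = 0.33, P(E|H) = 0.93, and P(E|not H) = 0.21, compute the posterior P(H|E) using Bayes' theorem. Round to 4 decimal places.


By Bayes' theorem: P(H|E) = P(E|H)*P(H) / P(E)
P(E) = P(E|H)*P(H) + P(E|not H)*P(not H)
P(E) = 0.93*0.33 + 0.21*0.67 = 0.4476
P(H|E) = 0.93*0.33 / 0.4476 = 0.6857

0.6857


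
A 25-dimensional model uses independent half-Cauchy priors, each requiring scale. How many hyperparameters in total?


Per parameter: 1 (scale).
Total = 25 * 1 = 25

25


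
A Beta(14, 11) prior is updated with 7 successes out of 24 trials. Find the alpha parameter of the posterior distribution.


In the Beta-Binomial conjugate update:
alpha_post = alpha_prior + successes
= 14 + 7
= 21

21


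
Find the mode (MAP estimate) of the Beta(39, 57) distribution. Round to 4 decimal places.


For Beta(a,b) with a,b > 1:
Mode = (a-1)/(a+b-2) = (39-1)/(96-2)
= 38/94 = 0.4043

0.4043


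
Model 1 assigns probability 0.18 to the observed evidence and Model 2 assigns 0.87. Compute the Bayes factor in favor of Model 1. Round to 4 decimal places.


BF = P(data|M1) / P(data|M2)
= 0.18 / 0.87 = 0.2069

0.2069


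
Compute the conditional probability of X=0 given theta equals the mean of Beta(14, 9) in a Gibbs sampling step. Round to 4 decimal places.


Mean of Beta(14, 9) = 0.6087
P(X=0 | theta=0.6087) = 0.3913

0.3913


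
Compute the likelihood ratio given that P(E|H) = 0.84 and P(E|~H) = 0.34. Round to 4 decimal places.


LR = P(E|H) / P(E|~H)
= 0.84 / 0.34 = 2.4706

2.4706


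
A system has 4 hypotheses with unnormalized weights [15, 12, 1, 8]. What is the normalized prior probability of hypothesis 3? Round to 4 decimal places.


The normalized prior is the weight divided by the total.
Total weight = 36
P(H3) = 1 / 36 = 0.0278

0.0278


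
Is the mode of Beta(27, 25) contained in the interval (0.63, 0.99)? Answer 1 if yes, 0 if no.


Mode = (a-1)/(a+b-2) = 26/50 = 0.52
Interval: (0.63, 0.99)
Contains mode? 0

0


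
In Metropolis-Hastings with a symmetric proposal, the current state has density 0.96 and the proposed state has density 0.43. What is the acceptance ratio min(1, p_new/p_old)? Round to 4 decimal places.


Ratio = p_new / p_old = 0.43 / 0.96 = 0.4479
Acceptance = min(1, 0.4479) = 0.4479

0.4479


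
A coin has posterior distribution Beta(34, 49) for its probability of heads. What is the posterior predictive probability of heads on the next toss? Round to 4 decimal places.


Posterior predictive = E[theta] = alpha/(alpha+beta)
= 34/83
= 0.4096

0.4096


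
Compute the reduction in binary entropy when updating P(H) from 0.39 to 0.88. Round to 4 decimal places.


H_before = -p*log2(p) - (1-p)*log2(1-p) for p=0.39: 0.9648
H_after for p=0.88: 0.5294
Reduction = 0.9648 - 0.5294 = 0.4354

0.4354


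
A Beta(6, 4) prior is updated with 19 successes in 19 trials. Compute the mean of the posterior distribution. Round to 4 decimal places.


After update: Beta(25, 4)
Mean = 25 / (25 + 4) = 25 / 29
= 0.8621

0.8621


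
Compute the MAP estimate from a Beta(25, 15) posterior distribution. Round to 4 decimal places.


MAP = mode of Beta distribution
= (alpha - 1)/(alpha + beta - 2)
= (25-1)/(25+15-2)
= 24/38 = 0.6316

0.6316


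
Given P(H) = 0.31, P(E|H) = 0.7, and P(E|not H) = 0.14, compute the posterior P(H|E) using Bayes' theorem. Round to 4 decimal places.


By Bayes' theorem: P(H|E) = P(E|H)*P(H) / P(E)
P(E) = P(E|H)*P(H) + P(E|not H)*P(not H)
P(E) = 0.7*0.31 + 0.14*0.69 = 0.3136
P(H|E) = 0.7*0.31 / 0.3136 = 0.692

0.692


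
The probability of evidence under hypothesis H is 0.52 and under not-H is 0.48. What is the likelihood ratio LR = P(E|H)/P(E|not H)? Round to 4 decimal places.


LR = 0.52 / 0.48
= 1.0833

1.0833


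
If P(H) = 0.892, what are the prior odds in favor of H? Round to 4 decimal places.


Prior odds = P(H) / (1 - P(H))
= 0.892 / 0.108
= 8.2593

8.2593


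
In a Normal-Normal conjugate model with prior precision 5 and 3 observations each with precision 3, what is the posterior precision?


Posterior precision = prior precision + n * observation precision
= 5 + 3 * 3
= 5 + 9 = 14

14


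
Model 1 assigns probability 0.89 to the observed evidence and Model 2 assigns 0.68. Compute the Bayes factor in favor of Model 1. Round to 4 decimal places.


BF = P(data|M1) / P(data|M2)
= 0.89 / 0.68 = 1.3088

1.3088


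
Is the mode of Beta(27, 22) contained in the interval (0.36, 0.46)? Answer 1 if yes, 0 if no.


Mode = (a-1)/(a+b-2) = 26/47 = 0.5532
Interval: (0.36, 0.46)
Contains mode? 0

0


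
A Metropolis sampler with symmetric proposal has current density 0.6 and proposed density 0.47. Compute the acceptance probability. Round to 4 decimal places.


For symmetric proposals, acceptance = min(1, pi(x*)/pi(x))
= min(1, 0.47/0.6)
= min(1, 0.7833) = 0.7833

0.7833


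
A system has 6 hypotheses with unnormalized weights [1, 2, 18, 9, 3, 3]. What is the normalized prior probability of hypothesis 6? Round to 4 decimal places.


The normalized prior is the weight divided by the total.
Total weight = 36
P(H6) = 3 / 36 = 0.0833

0.0833


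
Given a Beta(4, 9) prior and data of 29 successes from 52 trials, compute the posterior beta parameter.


Number of failures = 52 - 29 = 23
Posterior beta = 9 + 23 = 32

32


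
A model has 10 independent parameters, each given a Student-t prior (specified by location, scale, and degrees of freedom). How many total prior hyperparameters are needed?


Each Student-t prior needs 3 hyperparameters (location, scale, and degrees of freedom).
Total = 3 * 10 = 30

30


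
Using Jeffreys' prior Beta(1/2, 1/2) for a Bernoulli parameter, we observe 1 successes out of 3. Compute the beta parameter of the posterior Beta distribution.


Conjugate update: Beta(0.5 + k, 0.5 + n - k).
k = 1, n - k = 2
Posterior beta = 0.5 + (n - k) = 0.5 + 2 = 2.5

2.5


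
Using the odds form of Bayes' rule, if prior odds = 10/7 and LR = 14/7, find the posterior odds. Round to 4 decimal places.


Bayes' rule in odds form: posterior odds = prior odds * LR
= (10 * 14) / (7 * 7)
= 140/49 = 2.8571

2.8571


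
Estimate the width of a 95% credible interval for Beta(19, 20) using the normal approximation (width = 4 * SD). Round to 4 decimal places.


For Beta(a,b): Var = ab/((a+b)^2(a+b+1))
Var = 0.0062, SD = 0.079
Approximate 95% CI width = 4 * 0.079 = 0.3161

0.3161


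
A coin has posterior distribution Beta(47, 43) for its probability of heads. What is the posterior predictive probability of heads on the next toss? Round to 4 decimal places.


Posterior predictive = E[theta] = alpha/(alpha+beta)
= 47/90
= 0.5222

0.5222


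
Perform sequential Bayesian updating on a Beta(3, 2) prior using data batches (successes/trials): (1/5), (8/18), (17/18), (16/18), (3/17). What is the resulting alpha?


Accumulate successes: 45
Posterior alpha = prior alpha + sum of successes
= 3 + 45 = 48

48


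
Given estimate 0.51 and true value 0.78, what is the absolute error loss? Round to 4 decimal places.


Absolute error = |estimate - true|
= |-0.27| = 0.27

0.27


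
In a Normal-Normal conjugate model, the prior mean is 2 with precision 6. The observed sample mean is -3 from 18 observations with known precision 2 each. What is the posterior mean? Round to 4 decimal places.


Posterior precision = tau0 + n*tau = 6 + 18*2 = 42
Posterior mean = (tau0*mu0 + n*tau*xbar) / posterior_precision
= (6*2 + 18*2*-3) / 42
= -96 / 42 = -2.2857

-2.2857


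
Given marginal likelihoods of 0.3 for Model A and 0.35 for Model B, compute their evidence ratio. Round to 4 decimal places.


Ratio = ML(A) / ML(B) = 0.3/0.35
= 0.8571

0.8571


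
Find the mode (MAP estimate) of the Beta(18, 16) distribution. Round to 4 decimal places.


For Beta(a,b) with a,b > 1:
Mode = (a-1)/(a+b-2) = (18-1)/(34-2)
= 17/32 = 0.5312

0.5312


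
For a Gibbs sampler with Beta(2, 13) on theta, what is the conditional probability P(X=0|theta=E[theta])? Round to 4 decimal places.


E[theta] = 2/(2+13) = 0.1333
P(X=0|theta) = 1 - theta = 0.8667

0.8667


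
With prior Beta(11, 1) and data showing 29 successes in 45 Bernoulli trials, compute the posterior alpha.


Conjugate update: alpha_posterior = alpha_prior + k
= 11 + 29 = 40

40


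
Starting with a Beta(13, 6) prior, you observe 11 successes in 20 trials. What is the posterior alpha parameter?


For a Beta-Binomial conjugate model:
Posterior alpha = prior alpha + number of successes
= 13 + 11 = 24

24


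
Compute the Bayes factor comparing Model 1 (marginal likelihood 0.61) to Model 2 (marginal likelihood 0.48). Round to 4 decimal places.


BF12 = marginal likelihood of M1 / marginal likelihood of M2
= 0.61/0.48
= 1.2708

1.2708


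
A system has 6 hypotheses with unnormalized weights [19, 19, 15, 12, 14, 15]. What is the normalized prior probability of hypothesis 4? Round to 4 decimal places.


The normalized prior is the weight divided by the total.
Total weight = 94
P(H4) = 12 / 94 = 0.1277

0.1277


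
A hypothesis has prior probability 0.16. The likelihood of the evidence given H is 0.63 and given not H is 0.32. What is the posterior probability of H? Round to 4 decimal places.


Using Bayes' theorem:
P(E) = 0.16 * 0.63 + 0.84 * 0.32
P(E) = 0.3696
P(H|E) = (0.16 * 0.63) / 0.3696 = 0.2727

0.2727


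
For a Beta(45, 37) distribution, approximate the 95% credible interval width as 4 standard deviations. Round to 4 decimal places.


Variance of Beta(a,b) = ab / ((a+b)^2 * (a+b+1))
= 45*37 / ((82)^2 * 83)
= 0.003
SD = sqrt(0.003) = 0.0546
Width = 4 * SD = 0.2185

0.2185


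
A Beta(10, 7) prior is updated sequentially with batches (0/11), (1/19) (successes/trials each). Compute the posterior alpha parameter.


Sequential conjugate updating is equivalent to a single batch update.
Total successes across all batches = 1
alpha_posterior = alpha_prior + total_successes = 10 + 1
= 11

11


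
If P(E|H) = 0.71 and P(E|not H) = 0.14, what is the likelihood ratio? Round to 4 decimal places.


Likelihood ratio = P(E|H) / P(E|not H)
= 0.71 / 0.14
= 5.0714

5.0714


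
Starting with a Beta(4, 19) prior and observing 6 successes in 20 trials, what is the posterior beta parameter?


Posterior beta = prior beta + failures
Failures = 20 - 6 = 14
beta_post = 19 + 14 = 33

33


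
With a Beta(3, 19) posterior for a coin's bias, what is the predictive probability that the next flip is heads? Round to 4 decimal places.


The predictive probability equals the posterior mean.
P(next = heads) = alpha / (alpha + beta)
= 3 / 22 = 0.1364

0.1364


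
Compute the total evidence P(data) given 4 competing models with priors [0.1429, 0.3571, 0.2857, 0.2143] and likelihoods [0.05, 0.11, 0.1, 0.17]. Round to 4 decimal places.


Marginal likelihood = sum P(model_i) * P(data|model_i)
Model 1: 0.1429 * 0.05 = 0.0071
Model 2: 0.3571 * 0.11 = 0.0393
Model 3: 0.2857 * 0.1 = 0.0286
Model 4: 0.2143 * 0.17 = 0.0364
Total = 0.1114

0.1114


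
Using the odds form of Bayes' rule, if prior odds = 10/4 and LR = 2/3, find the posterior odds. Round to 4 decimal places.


Bayes' rule in odds form: posterior odds = prior odds * LR
= (10 * 2) / (4 * 3)
= 20/12 = 1.6667

1.6667


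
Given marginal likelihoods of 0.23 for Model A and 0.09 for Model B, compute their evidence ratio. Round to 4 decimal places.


Ratio = ML(A) / ML(B) = 0.23/0.09
= 2.5556

2.5556


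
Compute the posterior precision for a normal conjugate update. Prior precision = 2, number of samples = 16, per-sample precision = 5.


tau_post = tau_0 + n * tau
= 2 + 16 * 5 = 82

82


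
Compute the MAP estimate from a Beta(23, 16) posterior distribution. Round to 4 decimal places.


MAP = mode of Beta distribution
= (alpha - 1)/(alpha + beta - 2)
= (23-1)/(23+16-2)
= 22/37 = 0.5946

0.5946


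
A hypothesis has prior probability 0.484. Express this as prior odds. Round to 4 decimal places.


Odds = P(H) / P(not H) = 0.484 / 0.516
= 0.938

0.938


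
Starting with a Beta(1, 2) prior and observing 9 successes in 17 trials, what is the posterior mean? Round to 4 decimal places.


Posterior parameters: alpha = 1 + 9 = 10
beta = 2 + 8 = 10
Posterior mean = alpha / (alpha + beta) = 10 / 20
= 0.5

0.5


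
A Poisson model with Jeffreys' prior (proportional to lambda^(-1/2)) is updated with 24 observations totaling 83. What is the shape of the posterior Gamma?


Posterior = Gamma(0.5 + S, n)
= Gamma(0.5 + 83, 24)
Posterior shape = 0.5 + S = 0.5 + 83 = 83.5

83.5


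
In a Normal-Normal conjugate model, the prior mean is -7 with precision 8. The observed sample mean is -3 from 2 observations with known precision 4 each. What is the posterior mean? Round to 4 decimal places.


Posterior precision = tau0 + n*tau = 8 + 2*4 = 16
Posterior mean = (tau0*mu0 + n*tau*xbar) / posterior_precision
= (8*-7 + 2*4*-3) / 16
= -80 / 16 = -5.0

-5.0


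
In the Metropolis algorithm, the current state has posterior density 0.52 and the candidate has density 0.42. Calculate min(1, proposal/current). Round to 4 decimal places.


Ratio = 0.42/0.52 = 0.8077
Acceptance probability = min(1, 0.8077)
= 0.8077

0.8077


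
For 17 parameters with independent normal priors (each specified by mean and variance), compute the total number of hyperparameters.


A normal prior has 2 hyperparameters per parameter.
Total = 17 * 2 = 34

34


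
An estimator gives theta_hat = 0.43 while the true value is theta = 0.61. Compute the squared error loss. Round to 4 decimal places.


The squared error loss is (theta_hat - theta)^2
= (0.43 - 0.61)^2
= (-0.18)^2 = 0.0324

0.0324


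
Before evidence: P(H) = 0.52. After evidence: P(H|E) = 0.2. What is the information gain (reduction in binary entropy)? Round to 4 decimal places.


Prior entropy = 0.9988
Posterior entropy = 0.7219
Information gain = 0.9988 - 0.7219 = 0.2769

0.2769


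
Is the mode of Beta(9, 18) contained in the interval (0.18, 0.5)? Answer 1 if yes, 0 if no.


Mode = (a-1)/(a+b-2) = 8/25 = 0.32
Interval: (0.18, 0.5)
Contains mode? 1

1


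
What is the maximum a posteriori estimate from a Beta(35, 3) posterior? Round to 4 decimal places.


The MAP estimate equals the mode of the distribution.
Mode of Beta(a,b) = (a-1)/(a+b-2)
= 34/36
= 0.9444

0.9444


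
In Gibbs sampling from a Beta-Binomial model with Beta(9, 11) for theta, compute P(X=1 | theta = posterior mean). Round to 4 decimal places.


Posterior mean = alpha/(alpha+beta) = 9/20 = 0.45
P(X=1|theta=mean) = theta = 0.45

0.45


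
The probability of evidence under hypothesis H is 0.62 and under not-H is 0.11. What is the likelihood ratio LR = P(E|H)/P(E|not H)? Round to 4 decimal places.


LR = 0.62 / 0.11
= 5.6364

5.6364


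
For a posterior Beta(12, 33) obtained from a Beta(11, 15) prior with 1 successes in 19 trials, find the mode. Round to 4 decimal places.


Mode = (alpha - 1) / (alpha + beta - 2)
= 11 / 43
= 0.2558

0.2558


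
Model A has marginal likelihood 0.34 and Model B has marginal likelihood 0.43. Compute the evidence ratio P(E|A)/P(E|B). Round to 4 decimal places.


Evidence ratio = P(E|A) / P(E|B)
= 0.34 / 0.43
= 0.7907

0.7907


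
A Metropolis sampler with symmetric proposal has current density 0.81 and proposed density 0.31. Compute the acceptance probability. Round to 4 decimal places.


For symmetric proposals, acceptance = min(1, pi(x*)/pi(x))
= min(1, 0.31/0.81)
= min(1, 0.3827) = 0.3827

0.3827


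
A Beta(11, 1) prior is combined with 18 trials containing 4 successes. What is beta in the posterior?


In conjugate updating:
beta_posterior = beta_prior + (n - k)
= 1 + (18 - 4)
= 1 + 14 = 15

15


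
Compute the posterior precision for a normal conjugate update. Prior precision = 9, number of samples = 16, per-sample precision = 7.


tau_post = tau_0 + n * tau
= 9 + 16 * 7 = 121

121


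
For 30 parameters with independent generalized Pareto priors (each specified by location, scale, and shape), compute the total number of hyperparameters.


A generalized Pareto prior has 3 hyperparameters per parameter.
Total = 30 * 3 = 90

90


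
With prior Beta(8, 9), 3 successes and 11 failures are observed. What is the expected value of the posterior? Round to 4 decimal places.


Posterior = Beta(11, 20)
E[theta] = alpha/(alpha+beta)
= 11/31 = 0.3548

0.3548


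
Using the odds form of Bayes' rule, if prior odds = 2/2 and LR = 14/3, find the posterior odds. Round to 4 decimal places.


Bayes' rule in odds form: posterior odds = prior odds * LR
= (2 * 14) / (2 * 3)
= 28/6 = 4.6667

4.6667


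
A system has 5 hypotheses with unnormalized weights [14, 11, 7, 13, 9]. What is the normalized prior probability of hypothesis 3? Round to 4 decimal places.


The normalized prior is the weight divided by the total.
Total weight = 54
P(H3) = 7 / 54 = 0.1296

0.1296


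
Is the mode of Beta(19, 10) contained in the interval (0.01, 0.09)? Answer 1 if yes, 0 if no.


Mode = (a-1)/(a+b-2) = 18/27 = 0.6667
Interval: (0.01, 0.09)
Contains mode? 0

0


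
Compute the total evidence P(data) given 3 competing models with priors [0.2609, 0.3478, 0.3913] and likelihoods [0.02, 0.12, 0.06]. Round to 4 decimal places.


Marginal likelihood = sum P(model_i) * P(data|model_i)
Model 1: 0.2609 * 0.02 = 0.0052
Model 2: 0.3478 * 0.12 = 0.0417
Model 3: 0.3913 * 0.06 = 0.0235
Total = 0.0704

0.0704


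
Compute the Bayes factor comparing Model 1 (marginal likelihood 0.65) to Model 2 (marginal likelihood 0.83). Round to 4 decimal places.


BF12 = marginal likelihood of M1 / marginal likelihood of M2
= 0.65/0.83
= 0.7831

0.7831


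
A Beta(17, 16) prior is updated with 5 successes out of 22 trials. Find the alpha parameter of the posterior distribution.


In the Beta-Binomial conjugate update:
alpha_post = alpha_prior + successes
= 17 + 5
= 22

22


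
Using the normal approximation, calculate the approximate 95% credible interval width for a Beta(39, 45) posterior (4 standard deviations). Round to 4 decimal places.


Var(Beta) = 39*45/(84^2 * 85) = 0.0029
SD = 0.0541
Width ~ 4*SD = 0.2164

0.2164


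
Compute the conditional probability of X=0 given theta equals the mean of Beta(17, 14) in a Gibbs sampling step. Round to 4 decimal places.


Mean of Beta(17, 14) = 0.5484
P(X=0 | theta=0.5484) = 0.4516

0.4516


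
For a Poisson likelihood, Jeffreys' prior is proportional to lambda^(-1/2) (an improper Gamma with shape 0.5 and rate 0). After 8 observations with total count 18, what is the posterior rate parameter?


Jeffreys' prior for Poisson is proportional to lambda^(-1/2).
Posterior is Gamma(0.5 + S, 0 + n) = Gamma(0.5 + 18, 8).
Posterior rate = 0 + n = 8

8.0


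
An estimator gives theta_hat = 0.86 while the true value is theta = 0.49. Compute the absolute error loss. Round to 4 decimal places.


The absolute error loss is |theta_hat - theta|
= |0.86 - 0.49|
= 0.37

0.37


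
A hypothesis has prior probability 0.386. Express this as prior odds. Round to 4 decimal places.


Odds = P(H) / P(not H) = 0.386 / 0.614
= 0.6287

0.6287


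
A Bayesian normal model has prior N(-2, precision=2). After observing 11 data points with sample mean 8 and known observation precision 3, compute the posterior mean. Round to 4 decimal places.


Posterior mean = (prior_precision * prior_mean + n * data_precision * data_mean) / (prior_precision + n * data_precision)
Numerator = 2*-2 + 11*3*8 = 260
Denominator = 2 + 11*3 = 35
Posterior mean = 7.4286

7.4286


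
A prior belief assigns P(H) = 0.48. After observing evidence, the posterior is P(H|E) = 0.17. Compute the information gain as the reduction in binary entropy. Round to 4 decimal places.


H(prior) = -0.48*log2(0.48) - 0.52*log2(0.52)
= 0.9988
H(post) = -0.17*log2(0.17) - 0.83*log2(0.83)
= 0.6577
IG = 0.9988 - 0.6577 = 0.3411

0.3411


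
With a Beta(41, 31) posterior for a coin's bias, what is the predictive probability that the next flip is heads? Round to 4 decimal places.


The predictive probability equals the posterior mean.
P(next = heads) = alpha / (alpha + beta)
= 41 / 72 = 0.5694

0.5694


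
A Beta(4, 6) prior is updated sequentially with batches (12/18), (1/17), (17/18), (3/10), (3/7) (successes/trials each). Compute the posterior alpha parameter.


Sequential conjugate updating is equivalent to a single batch update.
Total successes across all batches = 36
alpha_posterior = alpha_prior + total_successes = 4 + 36
= 40

40


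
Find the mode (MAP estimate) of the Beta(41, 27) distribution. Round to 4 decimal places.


For Beta(a,b) with a,b > 1:
Mode = (a-1)/(a+b-2) = (41-1)/(68-2)
= 40/66 = 0.6061

0.6061


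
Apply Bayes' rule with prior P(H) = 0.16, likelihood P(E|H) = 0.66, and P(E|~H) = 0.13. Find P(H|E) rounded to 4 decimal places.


Step 1: Compute marginal P(E) = P(E|H)P(H) + P(E|~H)P(~H)
= 0.66*0.16 + 0.13*0.84 = 0.2148
Step 2: P(H|E) = P(E|H)P(H)/P(E) = 0.1056/0.2148
= 0.4916

0.4916


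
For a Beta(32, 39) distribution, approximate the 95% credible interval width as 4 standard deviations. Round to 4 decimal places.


Variance of Beta(a,b) = ab / ((a+b)^2 * (a+b+1))
= 32*39 / ((71)^2 * 72)
= 0.0034
SD = sqrt(0.0034) = 0.0586
Width = 4 * SD = 0.2346

0.2346


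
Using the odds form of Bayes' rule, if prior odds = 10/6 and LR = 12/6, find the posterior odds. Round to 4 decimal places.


Bayes' rule in odds form: posterior odds = prior odds * LR
= (10 * 12) / (6 * 6)
= 120/36 = 3.3333

3.3333


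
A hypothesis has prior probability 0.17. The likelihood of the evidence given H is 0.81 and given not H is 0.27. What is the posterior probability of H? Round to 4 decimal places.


Using Bayes' theorem:
P(E) = 0.17 * 0.81 + 0.83 * 0.27
P(E) = 0.3618
P(H|E) = (0.17 * 0.81) / 0.3618 = 0.3806

0.3806


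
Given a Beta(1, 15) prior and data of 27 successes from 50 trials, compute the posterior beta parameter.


Number of failures = 50 - 27 = 23
Posterior beta = 15 + 23 = 38

38


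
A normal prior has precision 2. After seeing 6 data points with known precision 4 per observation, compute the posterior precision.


In the conjugate normal model, precisions add:
tau_posterior = tau_prior + n * tau_data
= 2 + 6*4 = 26

26


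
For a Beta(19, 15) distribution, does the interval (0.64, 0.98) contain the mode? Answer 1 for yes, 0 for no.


Mode of Beta(a,b) = (a-1)/(a+b-2)
= (19-1)/(19+15-2) = 0.5625
Check: 0.64 <= 0.5625 <= 0.98?
Result: 0

0


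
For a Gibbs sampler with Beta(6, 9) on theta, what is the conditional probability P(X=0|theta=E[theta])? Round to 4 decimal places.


E[theta] = 6/(6+9) = 0.4
P(X=0|theta) = 1 - theta = 0.6

0.6


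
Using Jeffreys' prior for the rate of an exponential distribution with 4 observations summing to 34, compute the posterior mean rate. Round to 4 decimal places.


Jeffreys' prior leads to posterior Gamma(4, 34).
Mean = 4/34 = 0.1176

0.1176


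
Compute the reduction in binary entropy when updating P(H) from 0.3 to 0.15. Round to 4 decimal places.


H_before = -p*log2(p) - (1-p)*log2(1-p) for p=0.3: 0.8813
H_after for p=0.15: 0.6098
Reduction = 0.8813 - 0.6098 = 0.2715

0.2715


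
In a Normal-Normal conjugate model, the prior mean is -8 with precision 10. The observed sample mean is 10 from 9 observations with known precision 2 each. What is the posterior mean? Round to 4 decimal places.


Posterior precision = tau0 + n*tau = 10 + 9*2 = 28
Posterior mean = (tau0*mu0 + n*tau*xbar) / posterior_precision
= (10*-8 + 9*2*10) / 28
= 100 / 28 = 3.5714

3.5714


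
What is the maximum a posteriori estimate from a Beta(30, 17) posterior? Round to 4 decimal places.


The MAP estimate equals the mode of the distribution.
Mode of Beta(a,b) = (a-1)/(a+b-2)
= 29/45
= 0.6444

0.6444


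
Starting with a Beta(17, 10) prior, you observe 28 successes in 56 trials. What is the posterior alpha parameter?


For a Beta-Binomial conjugate model:
Posterior alpha = prior alpha + number of successes
= 17 + 28 = 45

45


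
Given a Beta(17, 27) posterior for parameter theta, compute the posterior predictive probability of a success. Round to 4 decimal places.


For a Beta-Bernoulli model, the predictive probability is the mean:
P(success) = 17/(17+27) = 17/44 = 0.3864

0.3864


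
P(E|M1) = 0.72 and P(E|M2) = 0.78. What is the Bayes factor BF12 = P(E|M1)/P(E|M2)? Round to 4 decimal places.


Bayes factor BF12 = P(E|M1) / P(E|M2)
= 0.72 / 0.78
= 0.9231

0.9231


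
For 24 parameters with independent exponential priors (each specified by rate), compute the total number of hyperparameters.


A exponential prior has 1 hyperparameter per parameter.
Total = 24 * 1 = 24

24


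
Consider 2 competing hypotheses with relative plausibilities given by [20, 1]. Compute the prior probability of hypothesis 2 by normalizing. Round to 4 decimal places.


Sum of weights = 20 + 1 = 21
Normalized prior for H2 = 1 / 21
= 0.0476

0.0476


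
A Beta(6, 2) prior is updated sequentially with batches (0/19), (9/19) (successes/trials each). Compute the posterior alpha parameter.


Sequential conjugate updating is equivalent to a single batch update.
Total successes across all batches = 9
alpha_posterior = alpha_prior + total_successes = 6 + 9
= 15

15


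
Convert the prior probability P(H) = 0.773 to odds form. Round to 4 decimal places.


P(not H) = 1 - 0.773 = 0.227
Odds = 0.773 / 0.227 = 3.4053

3.4053


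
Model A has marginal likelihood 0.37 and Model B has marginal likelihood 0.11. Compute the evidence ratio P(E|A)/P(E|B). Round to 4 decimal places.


Evidence ratio = P(E|A) / P(E|B)
= 0.37 / 0.11
= 3.3636

3.3636


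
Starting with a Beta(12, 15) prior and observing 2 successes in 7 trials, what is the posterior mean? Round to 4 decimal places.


Posterior parameters: alpha = 12 + 2 = 14
beta = 15 + 5 = 20
Posterior mean = alpha / (alpha + beta) = 14 / 34
= 0.4118

0.4118


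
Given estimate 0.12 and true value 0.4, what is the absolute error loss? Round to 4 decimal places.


Absolute error = |estimate - true|
= |-0.28| = 0.28

0.28


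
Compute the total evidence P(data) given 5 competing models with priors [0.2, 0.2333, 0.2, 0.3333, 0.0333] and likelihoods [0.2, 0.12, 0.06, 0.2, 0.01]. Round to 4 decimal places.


Marginal likelihood = sum P(model_i) * P(data|model_i)
Model 1: 0.2 * 0.2 = 0.04
Model 2: 0.2333 * 0.12 = 0.028
Model 3: 0.2 * 0.06 = 0.012
Model 4: 0.3333 * 0.2 = 0.0667
Model 5: 0.0333 * 0.01 = 0.0003
Total = 0.147

0.147


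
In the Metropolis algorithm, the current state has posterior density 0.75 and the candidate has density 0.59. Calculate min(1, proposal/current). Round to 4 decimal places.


Ratio = 0.59/0.75 = 0.7867
Acceptance probability = min(1, 0.7867)
= 0.7867

0.7867


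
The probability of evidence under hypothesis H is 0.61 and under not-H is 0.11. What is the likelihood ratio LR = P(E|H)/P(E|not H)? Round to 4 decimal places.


LR = 0.61 / 0.11
= 5.5455

5.5455


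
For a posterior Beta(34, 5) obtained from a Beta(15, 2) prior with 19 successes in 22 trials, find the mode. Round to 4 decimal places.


Mode = (alpha - 1) / (alpha + beta - 2)
= 33 / 37
= 0.8919

0.8919


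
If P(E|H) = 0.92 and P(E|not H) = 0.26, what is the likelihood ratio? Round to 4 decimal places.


Likelihood ratio = P(E|H) / P(E|not H)
= 0.92 / 0.26
= 3.5385

3.5385


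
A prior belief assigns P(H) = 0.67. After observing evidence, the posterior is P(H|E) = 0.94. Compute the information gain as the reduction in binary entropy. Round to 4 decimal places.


H(prior) = -0.67*log2(0.67) - 0.33*log2(0.33)
= 0.9149
H(post) = -0.94*log2(0.94) - 0.06*log2(0.06)
= 0.3274
IG = 0.9149 - 0.3274 = 0.5875

0.5875


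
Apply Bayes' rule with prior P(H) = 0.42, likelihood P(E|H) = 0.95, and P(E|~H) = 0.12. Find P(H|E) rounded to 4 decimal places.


Step 1: Compute marginal P(E) = P(E|H)P(H) + P(E|~H)P(~H)
= 0.95*0.42 + 0.12*0.58 = 0.4686
Step 2: P(H|E) = P(E|H)P(H)/P(E) = 0.399/0.4686
= 0.8515

0.8515


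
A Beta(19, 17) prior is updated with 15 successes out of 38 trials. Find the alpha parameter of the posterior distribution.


In the Beta-Binomial conjugate update:
alpha_post = alpha_prior + successes
= 19 + 15
= 34

34


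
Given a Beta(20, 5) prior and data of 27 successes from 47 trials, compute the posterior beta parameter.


Number of failures = 47 - 27 = 20
Posterior beta = 5 + 20 = 25

25


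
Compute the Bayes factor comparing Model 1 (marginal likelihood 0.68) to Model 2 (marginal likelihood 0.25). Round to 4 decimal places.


BF12 = marginal likelihood of M1 / marginal likelihood of M2
= 0.68/0.25
= 2.72

2.72


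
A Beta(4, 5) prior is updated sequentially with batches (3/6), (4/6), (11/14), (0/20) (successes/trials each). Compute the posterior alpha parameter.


Sequential conjugate updating is equivalent to a single batch update.
Total successes across all batches = 18
alpha_posterior = alpha_prior + total_successes = 4 + 18
= 22

22


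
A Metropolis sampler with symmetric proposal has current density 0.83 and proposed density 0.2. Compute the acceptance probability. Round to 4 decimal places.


For symmetric proposals, acceptance = min(1, pi(x*)/pi(x))
= min(1, 0.2/0.83)
= min(1, 0.241) = 0.241

0.241


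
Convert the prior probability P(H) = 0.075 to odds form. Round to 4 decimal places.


P(not H) = 1 - 0.075 = 0.925
Odds = 0.075 / 0.925 = 0.0811

0.0811


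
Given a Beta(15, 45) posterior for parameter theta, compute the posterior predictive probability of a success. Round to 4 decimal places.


For a Beta-Bernoulli model, the predictive probability is the mean:
P(success) = 15/(15+45) = 15/60 = 0.25

0.25


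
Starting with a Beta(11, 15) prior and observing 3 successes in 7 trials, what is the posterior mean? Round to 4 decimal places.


Posterior parameters: alpha = 11 + 3 = 14
beta = 15 + 4 = 19
Posterior mean = alpha / (alpha + beta) = 14 / 33
= 0.4242

0.4242


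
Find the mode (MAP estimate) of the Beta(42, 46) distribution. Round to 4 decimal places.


For Beta(a,b) with a,b > 1:
Mode = (a-1)/(a+b-2) = (42-1)/(88-2)
= 41/86 = 0.4767

0.4767


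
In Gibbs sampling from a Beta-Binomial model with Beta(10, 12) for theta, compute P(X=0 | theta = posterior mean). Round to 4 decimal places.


Posterior mean = alpha/(alpha+beta) = 10/22 = 0.4545
P(X=0|theta=mean) = 1 - theta = 0.5455

0.5455


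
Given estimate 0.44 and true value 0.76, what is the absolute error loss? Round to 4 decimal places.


Absolute error = |estimate - true|
= |-0.32| = 0.32

0.32


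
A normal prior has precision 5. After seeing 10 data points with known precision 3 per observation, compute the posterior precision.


In the conjugate normal model, precisions add:
tau_posterior = tau_prior + n * tau_data
= 5 + 10*3 = 35

35


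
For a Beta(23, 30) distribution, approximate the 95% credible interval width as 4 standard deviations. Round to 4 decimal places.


Variance of Beta(a,b) = ab / ((a+b)^2 * (a+b+1))
= 23*30 / ((53)^2 * 54)
= 0.0045
SD = sqrt(0.0045) = 0.0674
Width = 4 * SD = 0.2698

0.2698


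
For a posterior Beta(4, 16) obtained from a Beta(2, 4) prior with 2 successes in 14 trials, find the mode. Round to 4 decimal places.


Mode = (alpha - 1) / (alpha + beta - 2)
= 3 / 18
= 0.1667

0.1667


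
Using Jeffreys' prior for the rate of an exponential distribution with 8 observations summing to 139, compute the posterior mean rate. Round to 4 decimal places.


Jeffreys' prior leads to posterior Gamma(8, 139).
Mean = 8/139 = 0.0576

0.0576


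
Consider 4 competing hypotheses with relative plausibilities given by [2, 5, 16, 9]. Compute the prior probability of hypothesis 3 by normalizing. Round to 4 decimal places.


Sum of weights = 2 + 5 + 16 + 9 = 32
Normalized prior for H3 = 16 / 32
= 0.5

0.5


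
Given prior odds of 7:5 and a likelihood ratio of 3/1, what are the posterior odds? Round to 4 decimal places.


Posterior odds = prior odds * LR
Prior odds = 7/5 = 1.4
LR = 3/1 = 3.0
Posterior odds = 1.4 * 3.0 = 4.2

4.2


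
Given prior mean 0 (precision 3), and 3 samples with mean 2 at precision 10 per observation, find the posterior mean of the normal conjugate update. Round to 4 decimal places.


The posterior mean is a precision-weighted average of prior and data.
Post. prec. = 3 + 30 = 33
Post. mean = (0 + 60)/33 = 60/33 = 1.8182

1.8182


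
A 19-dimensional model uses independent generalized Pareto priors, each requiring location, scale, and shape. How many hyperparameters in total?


Per parameter: 3 (location, scale, and shape).
Total = 19 * 3 = 57

57


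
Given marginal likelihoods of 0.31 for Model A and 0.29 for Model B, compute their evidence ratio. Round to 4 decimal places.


Ratio = ML(A) / ML(B) = 0.31/0.29
= 1.069

1.069


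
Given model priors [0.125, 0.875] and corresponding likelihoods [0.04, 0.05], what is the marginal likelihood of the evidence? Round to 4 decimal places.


P(E) = sum_i P(M_i) P(E|M_i)
= 0.005 + 0.0438
= 0.0488

0.0488


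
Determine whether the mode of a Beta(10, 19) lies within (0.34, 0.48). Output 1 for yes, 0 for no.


First find the mode: (a-1)/(a+b-2) = 0.3333
Is 0.3333 in (0.34, 0.48)? 0

0


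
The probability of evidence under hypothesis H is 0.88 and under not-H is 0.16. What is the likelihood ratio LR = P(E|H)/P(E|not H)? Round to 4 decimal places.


LR = 0.88 / 0.16
= 5.5

5.5


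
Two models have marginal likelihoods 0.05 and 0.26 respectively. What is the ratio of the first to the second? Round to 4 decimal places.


Evidence ratio = 0.05 / 0.26
= 0.1923

0.1923


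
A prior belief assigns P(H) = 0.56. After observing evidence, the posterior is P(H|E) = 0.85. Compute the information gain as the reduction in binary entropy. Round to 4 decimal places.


H(prior) = -0.56*log2(0.56) - 0.44*log2(0.44)
= 0.9896
H(post) = -0.85*log2(0.85) - 0.15*log2(0.15)
= 0.6098
IG = 0.9896 - 0.6098 = 0.3797

0.3797
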